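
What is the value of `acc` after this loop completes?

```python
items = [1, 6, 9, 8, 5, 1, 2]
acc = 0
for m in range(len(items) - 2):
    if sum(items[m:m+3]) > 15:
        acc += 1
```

Count windows with sum > 15
`acc` takes the values: 0 → 1 → 2 → 3

Answer: 3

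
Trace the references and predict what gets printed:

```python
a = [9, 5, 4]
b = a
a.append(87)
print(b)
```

Key concept: basic list aliasing.
Step by step:
`a = [9, 5, 4]` → a = [9, 5, 4]
`b = a` → b = [9, 5, 4] (same object as a)
`a.append(87)` → a = [9, 5, 4, 87] (same object as b); b = [9, 5, 4, 87] (same object as a)
`print(b)` → prints [9, 5, 4, 87]

Answer: [9, 5, 4, 87]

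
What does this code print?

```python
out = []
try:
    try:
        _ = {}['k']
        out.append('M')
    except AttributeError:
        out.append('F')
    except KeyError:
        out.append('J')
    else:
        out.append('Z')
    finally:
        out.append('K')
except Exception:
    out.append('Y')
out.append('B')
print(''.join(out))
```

Execution trace: 'J' (inner except KeyError) → 'K' (inner finally) → 'B' (after the try/except). Output: JKB

Answer: JKB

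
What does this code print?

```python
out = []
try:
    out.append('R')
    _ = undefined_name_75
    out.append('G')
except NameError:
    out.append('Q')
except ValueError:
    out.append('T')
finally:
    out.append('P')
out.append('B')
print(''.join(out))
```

Execution trace: 'R' (try body) → 'Q' (except NameError) → 'P' (finally) → 'B' (after the try/except). Output: RQPB

Answer: RQPB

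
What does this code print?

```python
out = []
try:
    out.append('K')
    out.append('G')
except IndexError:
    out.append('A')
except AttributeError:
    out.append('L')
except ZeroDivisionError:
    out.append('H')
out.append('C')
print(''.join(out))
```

Execution trace: 'K' (try body) → 'G' (try body, no exception) → 'C' (after the try/except). Output: KGC

Answer: KGC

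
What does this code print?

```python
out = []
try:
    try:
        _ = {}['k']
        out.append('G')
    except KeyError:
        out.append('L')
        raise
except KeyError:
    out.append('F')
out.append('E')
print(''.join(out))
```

Execution trace: 'L' (except KeyError) → 'F' (outer except KeyError) → 'E' (after the try/except). Output: LFE

Answer: LFE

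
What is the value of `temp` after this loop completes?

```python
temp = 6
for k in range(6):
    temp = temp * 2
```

Multiply by 2, 6 times: 6 * 2^6 = 384
`temp` takes the values: 6 → 12 → 24 → 48 → 96 → 192 → 384

Answer: 384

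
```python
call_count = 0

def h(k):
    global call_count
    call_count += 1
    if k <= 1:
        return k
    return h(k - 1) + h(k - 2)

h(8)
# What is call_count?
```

Calls(k) = 1 + Calls(k-1) + Calls(k-2); Calls(0)=Calls(1)=1. For k=8 this gives 67.

Answer: 67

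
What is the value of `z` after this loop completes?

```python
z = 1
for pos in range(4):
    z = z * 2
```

Multiply by 2, 4 times: 1 * 2^4 = 16
`z` takes the values: 1 → 2 → 4 → 8 → 16

Answer: 16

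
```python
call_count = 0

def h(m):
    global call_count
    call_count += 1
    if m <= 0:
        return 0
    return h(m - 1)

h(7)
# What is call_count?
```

Linear recursion stepping by 1: 8 calls from m=7 down to ≤0.

Answer: 8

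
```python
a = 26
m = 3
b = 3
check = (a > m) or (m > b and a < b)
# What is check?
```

Trace:
`a = 26` → a = 26
`m = 3` → m = 3
`b = 3` → b = 3
`check = (a > m) or (m > b and a < b)` → check = True
So check = True

Answer: True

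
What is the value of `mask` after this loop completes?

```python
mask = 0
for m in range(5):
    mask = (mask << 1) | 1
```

Build 5 consecutive 1-bits: 0b11111
`mask` takes the values: 0 → 1 → 3 → 7 → 15 → 31

Answer: 31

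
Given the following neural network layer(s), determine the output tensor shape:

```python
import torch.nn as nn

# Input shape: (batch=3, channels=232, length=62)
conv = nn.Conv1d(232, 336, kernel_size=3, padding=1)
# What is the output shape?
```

Input: (3, 232, 62) -> Output: (3, 336, 62)

Answer: (3, 336, 62)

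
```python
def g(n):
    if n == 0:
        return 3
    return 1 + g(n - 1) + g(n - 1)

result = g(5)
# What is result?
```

g(n) = 1 + 2·g(n-1), g(0)=3. Closed form: (3+1)·2^5 - 1 = 127.

Answer: 127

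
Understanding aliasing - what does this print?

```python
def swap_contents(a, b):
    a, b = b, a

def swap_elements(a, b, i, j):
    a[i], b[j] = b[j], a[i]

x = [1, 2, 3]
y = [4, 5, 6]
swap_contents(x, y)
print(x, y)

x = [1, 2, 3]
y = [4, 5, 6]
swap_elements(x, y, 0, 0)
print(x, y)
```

Key concept: parameter rebinding vs mutation.
Step by step:
`x = [1, 2, 3]` → x = [1, 2, 3]
`y = [4, 5, 6]` → y = [4, 5, 6]
`swap_contents(x, y)` → no visible change to tracked variables
`print(x, y)` → prints [1, 2, 3] [4, 5, 6]
`x = [1, 2, 3]` → x = [1, 2, 3]
`y = [4, 5, 6]` → y = [4, 5, 6]
`swap_elements(x, y, 0, 0)` → x = [4, 2, 3]; y = [1, 5, 6]
`print(x, y)` → prints [4, 2, 3] [1, 5, 6]

Answer:
[1, 2, 3] [4, 5, 6]
[4, 2, 3] [1, 5, 6]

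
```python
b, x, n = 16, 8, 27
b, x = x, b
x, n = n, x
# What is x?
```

Trace:
`b, x, n = 16, 8, 27` → b = 16; x = 8; n = 27
`b, x = x, b` → b = 8; x = 16
`x, n = n, x` → x = 27; n = 16
So x = 27

Answer: 27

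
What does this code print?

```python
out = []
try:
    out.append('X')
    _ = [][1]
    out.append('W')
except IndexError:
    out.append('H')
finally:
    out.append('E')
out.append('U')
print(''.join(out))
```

Execution trace: 'X' (try body) → 'H' (except IndexError) → 'E' (finally) → 'U' (after the try/except). Output: XHEU

Answer: XHEU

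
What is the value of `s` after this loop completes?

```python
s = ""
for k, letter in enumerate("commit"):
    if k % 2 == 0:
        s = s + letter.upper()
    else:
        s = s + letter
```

Uppercase even positions in 'commit'
`s` takes the values: "" → "C" → "Co" → "CoM" → "CoMm" → "CoMmI" → "CoMmIt"

Answer: "CoMmIt"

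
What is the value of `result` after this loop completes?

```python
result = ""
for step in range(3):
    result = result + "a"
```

Repeat 'a' 3 times
`result` takes the values: "" → "a" → "aa" → "aaa"

Answer: "aaa"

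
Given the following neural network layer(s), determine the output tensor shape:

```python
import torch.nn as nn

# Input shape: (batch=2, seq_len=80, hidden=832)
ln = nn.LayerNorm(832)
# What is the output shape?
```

Input: (2, 80, 832) -> Output: (2, 80, 832)

Answer: (2, 80, 832)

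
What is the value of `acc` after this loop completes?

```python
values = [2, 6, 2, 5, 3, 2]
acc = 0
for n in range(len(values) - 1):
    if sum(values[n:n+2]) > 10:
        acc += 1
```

Count windows with sum > 10
`acc` takes the values: 0

Answer: 0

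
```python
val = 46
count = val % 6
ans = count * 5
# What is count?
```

Trace:
`val = 46` → val = 46
`count = val % 6` → count = 4
`ans = count * 5` → ans = 20
So count = 4

Answer: 4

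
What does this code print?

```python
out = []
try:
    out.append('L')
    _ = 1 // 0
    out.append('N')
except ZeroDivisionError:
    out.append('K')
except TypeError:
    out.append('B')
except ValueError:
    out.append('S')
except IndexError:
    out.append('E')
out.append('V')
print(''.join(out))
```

Execution trace: 'L' (try body) → 'K' (except ZeroDivisionError) → 'V' (after the try/except). Output: LKV

Answer: LKV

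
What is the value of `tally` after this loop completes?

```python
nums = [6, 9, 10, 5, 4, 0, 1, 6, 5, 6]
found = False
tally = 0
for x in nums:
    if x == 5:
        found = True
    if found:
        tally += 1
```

Count elements after first 5 in [6, 9, 10, 5, 4, 0, 1, 6, 5, 6]
`tally` takes the values: 0 → 1 → 2 → 3 → 4 → 5 → 6 → 7

Answer: 7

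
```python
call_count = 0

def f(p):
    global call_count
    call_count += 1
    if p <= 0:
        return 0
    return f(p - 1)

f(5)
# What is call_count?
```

Linear recursion stepping by 1: 6 calls from p=5 down to ≤0.

Answer: 6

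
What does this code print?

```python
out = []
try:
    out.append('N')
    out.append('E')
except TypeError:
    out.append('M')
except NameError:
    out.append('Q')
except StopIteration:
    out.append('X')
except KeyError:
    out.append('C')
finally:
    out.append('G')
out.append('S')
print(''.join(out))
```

Execution trace: 'N' (try body) → 'E' (try body, no exception) → 'G' (finally) → 'S' (after the try/except). Output: NEGS

Answer: NEGS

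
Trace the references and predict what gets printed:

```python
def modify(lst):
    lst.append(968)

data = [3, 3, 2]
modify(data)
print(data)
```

Key concept: function modifies passed list.
Step by step:
`data = [3, 3, 2]` → data = [3, 3, 2]
`modify(data)` → data = [3, 3, 2, 968]
`print(data)` → prints [3, 3, 2, 968]

Answer: [3, 3, 2, 968]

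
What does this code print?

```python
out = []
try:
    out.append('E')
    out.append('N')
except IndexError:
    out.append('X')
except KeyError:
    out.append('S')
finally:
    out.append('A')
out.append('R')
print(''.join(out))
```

Execution trace: 'E' (try body) → 'N' (try body, no exception) → 'A' (finally) → 'R' (after the try/except). Output: ENAR

Answer: ENAR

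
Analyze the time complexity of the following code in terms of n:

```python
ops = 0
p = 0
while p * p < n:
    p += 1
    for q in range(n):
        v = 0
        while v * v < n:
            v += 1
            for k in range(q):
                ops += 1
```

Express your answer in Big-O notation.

Each loop level contributes: √n × n × √n × n. Multiplying the contributions gives O(n^3).

Answer: O(n^3)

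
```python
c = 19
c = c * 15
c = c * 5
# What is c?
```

Trace:
`c = 19` → c = 19
`c = c * 15` → c = 285
`c = c * 5` → c = 1425
So c = 1425

Answer: 1425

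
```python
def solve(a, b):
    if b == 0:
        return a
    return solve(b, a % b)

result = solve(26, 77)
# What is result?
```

solve(26, 77) -> solve(77, 26) -> solve(26, 25) -> solve(25, 1) -> solve(1, 0) -> 1

Answer: 1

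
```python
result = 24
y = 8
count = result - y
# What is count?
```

Trace:
`result = 24` → result = 24
`y = 8` → y = 8
`count = result - y` → count = 16
So count = 16

Answer: 16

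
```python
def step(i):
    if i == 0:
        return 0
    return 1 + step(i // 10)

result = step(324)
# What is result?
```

Count of digits of 324: 3

Answer: 3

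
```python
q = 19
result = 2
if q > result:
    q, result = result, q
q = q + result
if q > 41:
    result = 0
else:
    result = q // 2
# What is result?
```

Trace:
`q = 19` → q = 19
`result = 2` → result = 2
`if q > result: ...` → q > result is True → q = 2; result = 19
`q = q + result` → q = 21
`if q > 41: ...` → q > 41 is False, take else branch → result = 10
So result = 10

Answer: 10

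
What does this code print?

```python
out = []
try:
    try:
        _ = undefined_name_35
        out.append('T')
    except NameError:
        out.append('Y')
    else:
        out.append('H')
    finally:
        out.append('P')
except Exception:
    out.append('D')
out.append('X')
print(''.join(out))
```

Execution trace: 'Y' (inner except NameError) → 'P' (inner finally) → 'X' (after the try/except). Output: YPX

Answer: YPX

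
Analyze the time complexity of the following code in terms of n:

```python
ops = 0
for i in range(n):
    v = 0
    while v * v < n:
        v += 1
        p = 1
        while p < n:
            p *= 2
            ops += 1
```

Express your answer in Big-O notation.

Each loop level contributes: n × √n × log n. Multiplying the contributions gives O(n√n log n).

Answer: O(n√n log n)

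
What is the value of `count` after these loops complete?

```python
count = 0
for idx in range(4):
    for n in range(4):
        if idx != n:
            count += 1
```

4² - 4 (exclude diagonal)
`count` takes the values: 0 → 1 → 2 → 3 → 4 → 5 → 6 → 7 → 8 → 9 → 10 → 11 → 12

Answer: 12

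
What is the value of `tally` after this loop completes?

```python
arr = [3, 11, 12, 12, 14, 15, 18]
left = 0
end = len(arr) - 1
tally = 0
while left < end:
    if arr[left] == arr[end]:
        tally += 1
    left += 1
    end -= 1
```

Count matching pairs from ends
`tally` takes the values: 0

Answer: 0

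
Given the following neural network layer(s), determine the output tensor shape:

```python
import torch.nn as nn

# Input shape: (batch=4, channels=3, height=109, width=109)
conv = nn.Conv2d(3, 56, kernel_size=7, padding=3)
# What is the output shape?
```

Input: (4, 3, 109, 109) -> Output: (4, 56, 109, 109)

Answer: (4, 56, 109, 109)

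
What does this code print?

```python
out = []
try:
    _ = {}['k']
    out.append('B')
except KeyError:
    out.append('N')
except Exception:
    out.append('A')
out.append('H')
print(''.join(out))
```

Execution trace: 'N' (except KeyError) → 'H' (after the try/except). Output: NH

Answer: NH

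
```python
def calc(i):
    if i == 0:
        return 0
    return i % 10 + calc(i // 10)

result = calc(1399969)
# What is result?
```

Sum of digits of 1399969: 9 + 6 + 9 + 9 + 9 + 3 + 1 = 46

Answer: 46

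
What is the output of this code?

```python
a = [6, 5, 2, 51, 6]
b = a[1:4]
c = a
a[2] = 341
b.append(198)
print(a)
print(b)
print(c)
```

Key concept: slice vs alias.
Step by step:
`a = [6, 5, 2, 51, 6]` → a = [6, 5, 2, 51, 6]
`b = a[1:4]` → b = [5, 2, 51]
`c = a` → c = [6, 5, 2, 51, 6] (same object as a)
`a[2] = 341` → a = [6, 5, 341, 51, 6] (same object as c); c = [6, 5, 341, 51, 6] (same object as a)
`b.append(198)` → b = [5, 2, 51, 198]
`print(a)` → prints [6, 5, 341, 51, 6]
`print(b)` → prints [5, 2, 51, 198]
`print(c)` → prints [6, 5, 341, 51, 6]

Answer:
[6, 5, 341, 51, 6]
[5, 2, 51, 198]
[6, 5, 341, 51, 6]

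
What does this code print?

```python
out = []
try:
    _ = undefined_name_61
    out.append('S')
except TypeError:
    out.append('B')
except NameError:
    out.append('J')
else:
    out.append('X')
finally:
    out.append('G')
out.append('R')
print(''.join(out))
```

Execution trace: 'J' (except NameError) → 'G' (finally) → 'R' (after the try/except). Output: JGR

Answer: JGR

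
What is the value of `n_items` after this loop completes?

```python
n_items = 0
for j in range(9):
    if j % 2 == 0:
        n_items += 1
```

Count numbers divisible by 2 in range(9)
`n_items` takes the values: 0 → 1 → 2 → 3 → 4 → 5

Answer: 5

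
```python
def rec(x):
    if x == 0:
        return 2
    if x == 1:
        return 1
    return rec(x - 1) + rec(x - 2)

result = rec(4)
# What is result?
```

Build up from base cases: rec(0)=2, rec(1)=1, rec(2)=3, rec(3)=4, rec(4)=7

Answer: 7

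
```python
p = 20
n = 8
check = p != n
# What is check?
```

Trace:
`p = 20` → p = 20
`n = 8` → n = 8
`check = p != n` → check = True
So check = True

Answer: True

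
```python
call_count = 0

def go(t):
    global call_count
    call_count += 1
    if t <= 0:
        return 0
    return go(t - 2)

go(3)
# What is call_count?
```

Linear recursion stepping by 2: 3 calls from t=3 down to ≤0.

Answer: 3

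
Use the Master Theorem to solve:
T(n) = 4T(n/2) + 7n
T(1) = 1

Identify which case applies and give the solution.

a=4, b=2, f(n)=7n. log_2(4) = 2. Since c=1 < 2, Case 1 applies: T(n) = Θ(n^log_b(a)) = O(n^2).

Answer: O(n^2) - Case 1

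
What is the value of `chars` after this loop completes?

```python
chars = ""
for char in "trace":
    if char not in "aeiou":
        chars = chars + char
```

Remove vowels from 'trace'
`chars` takes the values: "" → "t" → "tr" → "trc"

Answer: "trc"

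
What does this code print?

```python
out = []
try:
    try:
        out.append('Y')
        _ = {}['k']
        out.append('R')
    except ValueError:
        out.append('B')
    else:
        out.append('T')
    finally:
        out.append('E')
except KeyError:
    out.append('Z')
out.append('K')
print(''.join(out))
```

Execution trace: 'Y' (try body) → 'E' (finally) → 'Z' (outer except KeyError) → 'K' (after the try/except). Output: YEZK

Answer: YEZK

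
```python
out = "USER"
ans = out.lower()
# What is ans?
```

Trace:
`out = "USER"` → out = 'USER'
`ans = out.lower()` → ans = 'user'
So ans = 'user'

Answer: 'user'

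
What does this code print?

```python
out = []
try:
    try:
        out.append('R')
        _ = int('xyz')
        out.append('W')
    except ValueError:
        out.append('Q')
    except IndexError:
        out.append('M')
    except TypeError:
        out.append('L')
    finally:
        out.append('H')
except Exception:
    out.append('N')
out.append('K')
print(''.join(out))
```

Execution trace: 'R' (inner try body) → 'Q' (inner except ValueError) → 'H' (inner finally) → 'K' (after the try/except). Output: RQHK

Answer: RQHK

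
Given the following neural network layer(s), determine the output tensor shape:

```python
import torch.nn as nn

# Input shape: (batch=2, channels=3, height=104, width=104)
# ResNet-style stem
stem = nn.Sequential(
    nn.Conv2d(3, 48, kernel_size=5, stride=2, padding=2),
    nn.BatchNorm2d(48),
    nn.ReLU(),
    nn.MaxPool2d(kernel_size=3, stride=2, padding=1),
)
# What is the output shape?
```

Input: (2, 3, 104, 104) -> after Conv2d 5x5 stride=2: (2, 48, 52, 52) -> Output: (2, 48, 26, 26)

Answer: (2, 48, 26, 26)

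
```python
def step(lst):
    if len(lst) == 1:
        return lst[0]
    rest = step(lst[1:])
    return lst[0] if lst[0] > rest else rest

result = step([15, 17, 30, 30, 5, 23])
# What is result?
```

Recursive max over [15, 17, 30, 30, 5, 23] = 30

Answer: 30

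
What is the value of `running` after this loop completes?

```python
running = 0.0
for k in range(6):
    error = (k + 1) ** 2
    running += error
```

Sum of squared losses 1² + 2² + ... + 6²
`running` takes the values: 0.0 → 1.0 → 5.0 → 14.0 → 30.0 → 55.0 → 91.0

Answer: 91.0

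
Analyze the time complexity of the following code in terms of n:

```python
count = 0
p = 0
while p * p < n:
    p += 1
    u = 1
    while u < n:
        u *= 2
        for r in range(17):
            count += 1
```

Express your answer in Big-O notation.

Each loop level contributes: √n × log n × 1. Multiplying the contributions gives O(√n log n).

Answer: O(√n log n)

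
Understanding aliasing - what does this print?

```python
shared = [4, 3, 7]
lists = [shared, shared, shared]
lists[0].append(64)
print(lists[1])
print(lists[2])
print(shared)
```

Key concept: list of same reference.
Step by step:
`shared = [4, 3, 7]` → shared = [4, 3, 7]
`lists = [shared, shared, shared]` → lists = [[4, 3, 7], [4, 3, 7], [4, 3, 7]]
`lists[0].append(64)` → shared = [4, 3, 7, 64]; lists = [[4, 3, 7, 64], [4, 3, 7, 64], [4, 3, 7, 64]]
`print(lists[1])` → prints [4, 3, 7, 64]
`print(lists[2])` → prints [4, 3, 7, 64]
`print(shared)` → prints [4, 3, 7, 64]

Answer:
[4, 3, 7, 64]
[4, 3, 7, 64]
[4, 3, 7, 64]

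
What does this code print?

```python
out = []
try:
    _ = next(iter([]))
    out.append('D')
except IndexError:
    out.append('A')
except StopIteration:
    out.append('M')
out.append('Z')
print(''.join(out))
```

Execution trace: 'M' (except StopIteration) → 'Z' (after the try/except). Output: MZ

Answer: MZ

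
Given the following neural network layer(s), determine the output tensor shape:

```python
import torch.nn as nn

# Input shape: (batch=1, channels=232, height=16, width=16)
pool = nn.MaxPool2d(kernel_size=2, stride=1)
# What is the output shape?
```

Input: (1, 232, 16, 16) -> Output: (1, 232, 15, 15)

Answer: (1, 232, 15, 15)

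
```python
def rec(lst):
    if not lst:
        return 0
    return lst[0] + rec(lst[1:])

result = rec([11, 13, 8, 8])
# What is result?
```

11 + 13 + 8 + 8 + 0 = 40

Answer: 40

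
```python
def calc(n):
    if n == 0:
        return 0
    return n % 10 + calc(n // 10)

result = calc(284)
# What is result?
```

Sum of digits of 284: 4 + 8 + 2 = 14

Answer: 14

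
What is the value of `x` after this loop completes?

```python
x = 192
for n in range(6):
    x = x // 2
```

Halve 6 times: 192 // 2^6 = 3
`x` takes the values: 192 → 96 → 48 → 24 → 12 → 6 → 3

Answer: 3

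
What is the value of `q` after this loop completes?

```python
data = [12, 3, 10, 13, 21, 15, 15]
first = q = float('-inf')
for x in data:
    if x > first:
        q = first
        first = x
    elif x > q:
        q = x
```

Second largest (with repeats) in [12, 3, 10, 13, 21, 15, 15]
`q` takes the values: -inf → 3 → 10 → 12 → 13 → 15

Answer: 15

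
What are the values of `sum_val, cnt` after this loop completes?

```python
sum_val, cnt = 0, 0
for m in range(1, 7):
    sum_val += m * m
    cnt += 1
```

Sum of squares and count
`sum_val, cnt` takes the values: (0, 0) → (1, 0) → (1, 1) → (5, 1) → (5, 2) → (14, 2) → (14, 3) → (30, 3) → (30, 4) → (55, 4) → (55, 5) → (91, 5) → (91, 6)

Answer: 91, 6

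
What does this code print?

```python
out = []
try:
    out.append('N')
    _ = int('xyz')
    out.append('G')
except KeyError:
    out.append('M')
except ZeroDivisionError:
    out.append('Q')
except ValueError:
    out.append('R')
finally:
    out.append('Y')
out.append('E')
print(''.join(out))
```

Execution trace: 'N' (try body) → 'R' (except ValueError) → 'Y' (finally) → 'E' (after the try/except). Output: NRYE

Answer: NRYE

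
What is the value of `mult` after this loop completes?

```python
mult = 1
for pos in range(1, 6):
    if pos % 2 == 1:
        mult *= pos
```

Product of odd numbers 1 to 5
`mult` takes the values: 1 → 3 → 15

Answer: 15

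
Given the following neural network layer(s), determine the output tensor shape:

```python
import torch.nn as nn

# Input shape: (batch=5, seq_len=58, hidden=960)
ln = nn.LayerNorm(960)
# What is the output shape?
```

Input: (5, 58, 960) -> Output: (5, 58, 960)

Answer: (5, 58, 960)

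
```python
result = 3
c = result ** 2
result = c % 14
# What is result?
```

Trace:
`result = 3` → result = 3
`c = result ** 2` → c = 9
`result = c % 14` → result = 9
So result = 9

Answer: 9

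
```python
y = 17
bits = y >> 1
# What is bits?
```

Trace:
`y = 17` → y = 17
`bits = y >> 1` → bits = 8
So bits = 8

Answer: 8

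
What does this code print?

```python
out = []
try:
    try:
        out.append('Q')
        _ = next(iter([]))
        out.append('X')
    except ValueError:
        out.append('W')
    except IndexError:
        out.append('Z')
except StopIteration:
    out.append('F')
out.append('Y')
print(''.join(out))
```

Execution trace: 'Q' (try body) → 'F' (outer except StopIteration) → 'Y' (after the try/except). Output: QFY

Answer: QFY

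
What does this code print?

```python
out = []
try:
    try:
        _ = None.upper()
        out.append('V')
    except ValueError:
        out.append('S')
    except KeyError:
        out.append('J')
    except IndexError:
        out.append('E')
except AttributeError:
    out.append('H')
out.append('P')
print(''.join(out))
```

Execution trace: 'H' (outer except AttributeError) → 'P' (after the try/except). Output: HP

Answer: HP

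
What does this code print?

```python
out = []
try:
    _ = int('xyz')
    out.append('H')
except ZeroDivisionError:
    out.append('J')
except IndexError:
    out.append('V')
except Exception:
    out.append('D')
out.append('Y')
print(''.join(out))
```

Execution trace: 'D' (except Exception) → 'Y' (after the try/except). Output: DY

Answer: DY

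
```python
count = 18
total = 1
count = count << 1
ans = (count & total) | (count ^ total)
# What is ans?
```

Trace:
`count = 18` → count = 18
`total = 1` → total = 1
`count = count << 1` → count = 36
`ans = (count & total) | (count ^ total)` → ans = 37
So ans = 37

Answer: 37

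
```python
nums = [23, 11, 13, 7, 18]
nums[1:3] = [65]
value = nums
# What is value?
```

Trace:
`nums = [23, 11, 13, 7, 18]` → nums = [23, 11, 13, 7, 18]
`nums[1:3] = [65]` → nums = [23, 65, 7, 18]
`value = nums` → value = [23, 65, 7, 18]
So value = [23, 65, 7, 18]

Answer: [23, 65, 7, 18]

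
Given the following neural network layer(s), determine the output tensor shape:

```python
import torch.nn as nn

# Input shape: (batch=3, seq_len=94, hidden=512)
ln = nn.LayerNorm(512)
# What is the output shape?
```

Input: (3, 94, 512) -> Output: (3, 94, 512)

Answer: (3, 94, 512)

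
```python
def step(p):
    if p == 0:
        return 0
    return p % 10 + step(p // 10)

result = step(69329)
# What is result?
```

Sum of digits of 69329: 9 + 2 + 3 + 9 + 6 = 29

Answer: 29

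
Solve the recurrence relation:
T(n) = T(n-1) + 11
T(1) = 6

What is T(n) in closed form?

Unrolling: T(n) = T(1) + 11·(n-1) = 6 + 11(n-1) = 11n - 5.

Answer: T(n) = 11n - 5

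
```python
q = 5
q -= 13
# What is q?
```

Trace:
`q = 5` → q = 5
`q -= 13` → q = -8
So q = -8

Answer: -8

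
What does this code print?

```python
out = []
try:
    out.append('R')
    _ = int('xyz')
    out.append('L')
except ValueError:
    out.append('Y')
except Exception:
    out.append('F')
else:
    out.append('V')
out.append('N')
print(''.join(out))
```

Execution trace: 'R' (try body) → 'Y' (except ValueError) → 'N' (after the try/except). Output: RYN

Answer: RYN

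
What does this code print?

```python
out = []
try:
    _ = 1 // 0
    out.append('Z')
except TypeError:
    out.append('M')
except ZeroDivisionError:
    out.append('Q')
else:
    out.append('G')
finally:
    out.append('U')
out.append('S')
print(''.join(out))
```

Execution trace: 'Q' (except ZeroDivisionError) → 'U' (finally) → 'S' (after the try/except). Output: QUS

Answer: QUS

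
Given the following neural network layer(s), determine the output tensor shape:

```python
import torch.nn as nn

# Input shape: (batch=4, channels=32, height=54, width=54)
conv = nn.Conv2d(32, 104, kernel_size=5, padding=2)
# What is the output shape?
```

Input: (4, 32, 54, 54) -> Output: (4, 104, 54, 54)

Answer: (4, 104, 54, 54)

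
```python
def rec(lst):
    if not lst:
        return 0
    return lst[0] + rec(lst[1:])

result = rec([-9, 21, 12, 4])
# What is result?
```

(-9) + 21 + 12 + 4 + 0 = 28

Answer: 28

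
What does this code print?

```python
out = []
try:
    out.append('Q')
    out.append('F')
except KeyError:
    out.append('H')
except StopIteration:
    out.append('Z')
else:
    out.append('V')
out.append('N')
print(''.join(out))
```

Execution trace: 'Q' (try body) → 'F' (try body, no exception) → 'V' (else) → 'N' (after the try/except). Output: QFVN

Answer: QFVN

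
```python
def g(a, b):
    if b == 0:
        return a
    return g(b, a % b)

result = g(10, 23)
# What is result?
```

g(10, 23) -> g(23, 10) -> g(10, 3) -> g(3, 1) -> g(1, 0) -> 1

Answer: 1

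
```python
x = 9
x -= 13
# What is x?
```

Trace:
`x = 9` → x = 9
`x -= 13` → x = -4
So x = -4

Answer: -4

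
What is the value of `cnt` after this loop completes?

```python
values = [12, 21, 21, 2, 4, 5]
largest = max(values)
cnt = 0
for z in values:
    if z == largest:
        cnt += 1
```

Count of max value 21 in [12, 21, 21, 2, 4, 5]
`cnt` takes the values: 0 → 1 → 2

Answer: 2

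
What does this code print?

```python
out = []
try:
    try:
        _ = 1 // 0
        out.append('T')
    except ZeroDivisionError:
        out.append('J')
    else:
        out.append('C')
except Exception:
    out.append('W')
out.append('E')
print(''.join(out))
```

Execution trace: 'J' (inner except ZeroDivisionError) → 'E' (after the try/except). Output: JE

Answer: JE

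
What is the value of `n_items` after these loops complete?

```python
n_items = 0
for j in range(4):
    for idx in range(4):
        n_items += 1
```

4 * 4 = 16
`n_items` takes the values: 0 → 1 → 2 → 3 → 4 → 5 → 6 → 7 → 8 → 9 → 10 → 11 → 12 → 13 → 14 → 15 → 16

Answer: 16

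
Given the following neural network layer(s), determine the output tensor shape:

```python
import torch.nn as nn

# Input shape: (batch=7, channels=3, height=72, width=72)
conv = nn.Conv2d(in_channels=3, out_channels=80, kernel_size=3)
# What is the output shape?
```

Input: (7, 3, 72, 72) -> Output: (7, 80, 70, 70)

Answer: (7, 80, 70, 70)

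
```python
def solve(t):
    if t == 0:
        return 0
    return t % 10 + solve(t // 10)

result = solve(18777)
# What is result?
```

Sum of digits of 18777: 7 + 7 + 7 + 8 + 1 = 30

Answer: 30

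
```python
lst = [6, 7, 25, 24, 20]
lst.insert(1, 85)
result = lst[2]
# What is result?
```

Trace:
`lst = [6, 7, 25, 24, 20]` → lst = [6, 7, 25, 24, 20]
`lst.insert(1, 85)` → lst = [6, 85, 7, 25, 24, 20]
`result = lst[2]` → result = 7
So result = 7

Answer: 7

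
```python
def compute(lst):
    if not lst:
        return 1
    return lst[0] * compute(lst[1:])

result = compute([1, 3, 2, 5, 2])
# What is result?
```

Product over [1, 3, 2, 5, 2] = 1 * 3 * 2 * 5 * 2 = 60

Answer: 60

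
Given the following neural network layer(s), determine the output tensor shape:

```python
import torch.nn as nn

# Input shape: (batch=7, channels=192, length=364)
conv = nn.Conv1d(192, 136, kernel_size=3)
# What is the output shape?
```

Input: (7, 192, 364) -> Output: (7, 136, 362)

Answer: (7, 136, 362)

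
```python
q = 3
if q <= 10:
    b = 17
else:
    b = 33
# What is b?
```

Trace:
`q = 3` → q = 3
`if q <= 10: ...` → q <= 10 is True → b = 17
So b = 17

Answer: 17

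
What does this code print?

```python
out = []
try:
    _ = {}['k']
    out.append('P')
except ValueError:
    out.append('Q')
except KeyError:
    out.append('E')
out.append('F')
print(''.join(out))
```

Execution trace: 'E' (except KeyError) → 'F' (after the try/except). Output: EF

Answer: EF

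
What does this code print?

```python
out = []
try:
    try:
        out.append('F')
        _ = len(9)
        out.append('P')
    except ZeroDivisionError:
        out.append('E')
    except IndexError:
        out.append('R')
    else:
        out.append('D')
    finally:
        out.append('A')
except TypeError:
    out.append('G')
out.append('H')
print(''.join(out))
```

Execution trace: 'F' (try body) → 'A' (finally) → 'G' (outer except TypeError) → 'H' (after the try/except). Output: FAGH

Answer: FAGH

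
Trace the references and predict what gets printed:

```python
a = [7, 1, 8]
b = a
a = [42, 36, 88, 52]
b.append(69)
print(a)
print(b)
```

Key concept: rebinding vs mutation: a is rebound to a new list, b still points at the original.
Step by step:
`a = [7, 1, 8]` → a = [7, 1, 8]
`b = a` → b = [7, 1, 8] (same object as a)
`a = [42, 36, 88, 52]` → a = [42, 36, 88, 52]
`b.append(69)` → b = [7, 1, 8, 69]
`print(a)` → prints [42, 36, 88, 52]
`print(b)` → prints [7, 1, 8, 69]

Answer:
[42, 36, 88, 52]
[7, 1, 8, 69]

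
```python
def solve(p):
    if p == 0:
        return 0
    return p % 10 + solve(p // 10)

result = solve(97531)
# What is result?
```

Sum of digits of 97531: 1 + 3 + 5 + 7 + 9 = 25

Answer: 25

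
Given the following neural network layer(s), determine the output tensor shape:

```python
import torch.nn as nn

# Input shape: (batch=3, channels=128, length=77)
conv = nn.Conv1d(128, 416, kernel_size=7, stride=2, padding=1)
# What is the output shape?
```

Input: (3, 128, 77) -> Output: (3, 416, 37)

Answer: (3, 416, 37)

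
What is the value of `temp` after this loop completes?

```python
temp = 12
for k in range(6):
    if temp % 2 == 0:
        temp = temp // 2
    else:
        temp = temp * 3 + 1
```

Collatz-style transformation from 12
`temp` takes the values: 12 → 6 → 3 → 10 → 5 → 16 → 8

Answer: 8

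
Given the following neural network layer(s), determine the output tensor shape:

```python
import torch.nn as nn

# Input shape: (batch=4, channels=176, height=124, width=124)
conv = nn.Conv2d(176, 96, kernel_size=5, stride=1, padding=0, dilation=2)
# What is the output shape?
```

Input: (4, 176, 124, 124) -> Output: (4, 96, 116, 116)

Answer: (4, 96, 116, 116)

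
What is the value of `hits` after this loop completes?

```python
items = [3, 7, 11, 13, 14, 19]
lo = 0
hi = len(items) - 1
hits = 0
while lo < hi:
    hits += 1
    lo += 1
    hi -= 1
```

Iterations until pointers meet (list length 6)
`hits` takes the values: 0 → 1 → 2 → 3

Answer: 3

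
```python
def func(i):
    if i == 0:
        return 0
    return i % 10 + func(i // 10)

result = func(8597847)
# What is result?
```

Sum of digits of 8597847: 7 + 4 + 8 + 7 + 9 + 5 + 8 = 48

Answer: 48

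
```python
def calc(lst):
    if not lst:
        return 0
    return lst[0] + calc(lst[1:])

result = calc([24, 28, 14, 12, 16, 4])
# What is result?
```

24 + 28 + 14 + 12 + 16 + 4 + 0 = 98

Answer: 98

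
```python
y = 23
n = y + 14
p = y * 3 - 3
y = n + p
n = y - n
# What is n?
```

Trace:
`y = 23` → y = 23
`n = y + 14` → n = 37
`p = y * 3 - 3` → p = 66
`y = n + p` → y = 103
`n = y - n` → n = 66
So n = 66

Answer: 66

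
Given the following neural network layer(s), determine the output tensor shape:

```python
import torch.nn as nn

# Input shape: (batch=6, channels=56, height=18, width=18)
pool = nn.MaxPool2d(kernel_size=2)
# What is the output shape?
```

Input: (6, 56, 18, 18) -> Output: (6, 56, 9, 9)

Answer: (6, 56, 9, 9)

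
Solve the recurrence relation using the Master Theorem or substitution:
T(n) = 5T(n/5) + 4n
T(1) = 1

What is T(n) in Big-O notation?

By Master Theorem: a=5, b=5, f(n)=4n. Since log_5(5) = 1 and f(n) = Θ(n^1), Case 2 applies. T(n) = O(n log n).

Answer: O(n log n)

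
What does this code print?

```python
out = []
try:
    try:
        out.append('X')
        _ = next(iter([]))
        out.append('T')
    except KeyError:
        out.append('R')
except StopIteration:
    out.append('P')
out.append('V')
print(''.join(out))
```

Execution trace: 'X' (try body) → 'P' (outer except StopIteration) → 'V' (after the try/except). Output: XPV

Answer: XPV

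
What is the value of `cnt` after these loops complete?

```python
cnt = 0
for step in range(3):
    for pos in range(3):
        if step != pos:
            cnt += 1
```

3² - 3 (exclude diagonal)
`cnt` takes the values: 0 → 1 → 2 → 3 → 4 → 5 → 6

Answer: 6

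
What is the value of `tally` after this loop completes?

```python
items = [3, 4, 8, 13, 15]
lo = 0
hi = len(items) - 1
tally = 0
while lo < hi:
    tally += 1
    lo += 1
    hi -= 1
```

Iterations until pointers meet (list length 5)
`tally` takes the values: 0 → 1 → 2

Answer: 2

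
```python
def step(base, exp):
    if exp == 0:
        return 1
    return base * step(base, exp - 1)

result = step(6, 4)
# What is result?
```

step(6, 4) = 6 * 6 * 6 * 6 = 1296

Answer: 1296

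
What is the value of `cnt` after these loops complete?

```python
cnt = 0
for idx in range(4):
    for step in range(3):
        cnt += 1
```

4 * 3 = 12
`cnt` takes the values: 0 → 1 → 2 → 3 → 4 → 5 → 6 → 7 → 8 → 9 → 10 → 11 → 12

Answer: 12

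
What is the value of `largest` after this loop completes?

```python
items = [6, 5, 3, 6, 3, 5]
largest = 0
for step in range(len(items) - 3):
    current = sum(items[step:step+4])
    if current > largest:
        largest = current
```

Max sum of 4-element window in [6, 5, 3, 6, 3, 5]
`largest` takes the values: 0 → 20

Answer: 20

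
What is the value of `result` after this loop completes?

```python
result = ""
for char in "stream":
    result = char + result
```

Reverse 'stream'
`result` takes the values: "" → "s" → "ts" → "rts" → "erts" → "aerts" → "maerts"

Answer: "maerts"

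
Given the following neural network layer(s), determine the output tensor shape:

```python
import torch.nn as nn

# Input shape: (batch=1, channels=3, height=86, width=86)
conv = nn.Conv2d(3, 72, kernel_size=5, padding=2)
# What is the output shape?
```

Input: (1, 3, 86, 86) -> Output: (1, 72, 86, 86)

Answer: (1, 72, 86, 86)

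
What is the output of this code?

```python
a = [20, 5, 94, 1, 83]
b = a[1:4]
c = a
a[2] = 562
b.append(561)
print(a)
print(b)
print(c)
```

Key concept: slice vs alias.
Step by step:
`a = [20, 5, 94, 1, 83]` → a = [20, 5, 94, 1, 83]
`b = a[1:4]` → b = [5, 94, 1]
`c = a` → c = [20, 5, 94, 1, 83] (same object as a)
`a[2] = 562` → a = [20, 5, 562, 1, 83] (same object as c); c = [20, 5, 562, 1, 83] (same object as a)
`b.append(561)` → b = [5, 94, 1, 561]
`print(a)` → prints [20, 5, 562, 1, 83]
`print(b)` → prints [5, 94, 1, 561]
`print(c)` → prints [20, 5, 562, 1, 83]

Answer:
[20, 5, 562, 1, 83]
[5, 94, 1, 561]
[20, 5, 562, 1, 83]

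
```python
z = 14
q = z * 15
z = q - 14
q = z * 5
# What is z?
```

Trace:
`z = 14` → z = 14
`q = z * 15` → q = 210
`z = q - 14` → z = 196
`q = z * 5` → q = 980
So z = 196

Answer: 196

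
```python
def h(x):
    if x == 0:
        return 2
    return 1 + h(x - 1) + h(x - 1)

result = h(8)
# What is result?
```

h(x) = 1 + 2·h(x-1), h(0)=2. Closed form: (2+1)·2^8 - 1 = 767.

Answer: 767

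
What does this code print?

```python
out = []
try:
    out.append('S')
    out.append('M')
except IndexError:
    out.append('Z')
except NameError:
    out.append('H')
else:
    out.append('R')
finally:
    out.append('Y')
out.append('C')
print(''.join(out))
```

Execution trace: 'S' (try body) → 'M' (try body, no exception) → 'R' (else) → 'Y' (finally) → 'C' (after the try/except). Output: SMRYC

Answer: SMRYC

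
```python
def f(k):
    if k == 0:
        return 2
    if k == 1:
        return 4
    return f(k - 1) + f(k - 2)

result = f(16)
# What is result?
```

Build up from base cases: f(0)=2, f(1)=4, f(2)=6, f(3)=10, f(4)=16, f(5)=26, f(6)=42, ..., f(16)=5168

Answer: 5168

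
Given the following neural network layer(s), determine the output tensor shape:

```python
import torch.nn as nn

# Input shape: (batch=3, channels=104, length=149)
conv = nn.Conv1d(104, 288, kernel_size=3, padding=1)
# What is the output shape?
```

Input: (3, 104, 149) -> Output: (3, 288, 149)

Answer: (3, 288, 149)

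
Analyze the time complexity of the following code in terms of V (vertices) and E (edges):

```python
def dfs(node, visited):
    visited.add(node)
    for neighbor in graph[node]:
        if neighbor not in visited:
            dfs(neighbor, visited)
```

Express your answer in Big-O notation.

This is Depth-first search (recursive). Time complexity: O(V + E).

Answer: O(V + E)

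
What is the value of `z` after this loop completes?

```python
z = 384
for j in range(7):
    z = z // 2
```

Halve 7 times: 384 // 2^7 = 3
`z` takes the values: 384 → 192 → 96 → 48 → 24 → 12 → 6 → 3

Answer: 3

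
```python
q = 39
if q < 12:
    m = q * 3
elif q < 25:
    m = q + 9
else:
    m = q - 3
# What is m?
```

Trace:
`q = 39` → q = 39
`if q < 12: ...` → q < 12 is False, q < 25 is False, take else branch → m = 36
So m = 36

Answer: 36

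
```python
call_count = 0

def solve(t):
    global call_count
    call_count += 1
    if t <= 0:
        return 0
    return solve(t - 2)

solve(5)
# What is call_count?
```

Linear recursion stepping by 2: 4 calls from t=5 down to ≤0.

Answer: 4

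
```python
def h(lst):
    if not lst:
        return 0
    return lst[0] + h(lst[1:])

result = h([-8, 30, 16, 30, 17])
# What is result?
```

(-8) + 30 + 16 + 30 + 17 + 0 = 85

Answer: 85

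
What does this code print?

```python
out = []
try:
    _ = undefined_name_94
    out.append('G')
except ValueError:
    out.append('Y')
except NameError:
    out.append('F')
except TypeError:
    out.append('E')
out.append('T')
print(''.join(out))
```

Execution trace: 'F' (except NameError) → 'T' (after the try/except). Output: FT

Answer: FT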